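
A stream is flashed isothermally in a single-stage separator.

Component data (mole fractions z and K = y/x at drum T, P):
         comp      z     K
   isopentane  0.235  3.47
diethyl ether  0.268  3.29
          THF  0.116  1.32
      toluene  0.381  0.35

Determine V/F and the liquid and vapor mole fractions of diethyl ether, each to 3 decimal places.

V/F = 0.725, x_diethyl ether = 0.101, y_diethyl ether = 0.331

Rachford–Rice: g(V/F) = Σ zᵢ(Kᵢ−1)/(1+V/F(Kᵢ−1)) = 0.
Feasibility: ΣzᵢKᵢ = 1.984, Σzᵢ/Kᵢ = 1.326 — both > 1, two phases present.
Newton iteration, V/F⁰ = 0.43:
  V/F = 0.430: g = 0.2796, g' = -1.013 → V/F = 0.706
  V/F = 0.706: g = 0.0187, g' = -0.953 → V/F = 0.726
  V/F = 0.726: g = -0.0001, g' = -0.967 → V/F = 0.725
Converged at V/F = 0.725.
Compositions from xᵢ = zᵢ/(1+V/F(Kᵢ−1)), yᵢ = Kᵢxᵢ:
  isopentane: x = 0.084, y = 0.292
  diethyl ether: x = 0.101, y = 0.331
  THF: x = 0.094, y = 0.124
  toluene: x = 0.721, y = 0.252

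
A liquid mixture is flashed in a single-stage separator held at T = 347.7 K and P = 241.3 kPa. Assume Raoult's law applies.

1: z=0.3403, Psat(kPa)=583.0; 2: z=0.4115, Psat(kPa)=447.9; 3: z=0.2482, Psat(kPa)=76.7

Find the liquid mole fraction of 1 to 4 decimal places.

x_1 = 0.1523

Raoult's law: Kᵢ = Pᵢˢᵃᵗ/P = Pᵢˢᵃᵗ/241.3.
  K_1 = 583.0/241.3 = 2.416080, K_2 = 447.9/241.3 = 1.856196, K_3 = 76.7/241.3 = 0.317862
Material balance + equilibrium reduce to Σ zᵢ(Kᵢ−1)/(1+ψ(Kᵢ−1)) = 0.
g(0) = ΣzᵢKᵢ − 1 = 0.6649 and g(1) = 1 − Σzᵢ/Kᵢ = -0.1434, so a root lies in (0, 1).
Iterate (Newton) starting at ψ = 0.5:
  ψ = 0.5000: g = 0.27190, g' = -0.6478 → ψ = 0.9197
  ψ = 0.9197: g = -0.04796, g' = -1.0549 → ψ = 0.8743
  ψ = 0.8743: g = -0.00264, g' = -0.9438 → ψ = 0.8715
Converged at ψ = 0.8715.
Compositions from xᵢ = zᵢ/(1+ψ(Kᵢ−1)), yᵢ = Kᵢxᵢ:
  1: x = 0.1523, y = 0.3680
  2: x = 0.2357, y = 0.4374
  3: x = 0.6120, y = 0.1945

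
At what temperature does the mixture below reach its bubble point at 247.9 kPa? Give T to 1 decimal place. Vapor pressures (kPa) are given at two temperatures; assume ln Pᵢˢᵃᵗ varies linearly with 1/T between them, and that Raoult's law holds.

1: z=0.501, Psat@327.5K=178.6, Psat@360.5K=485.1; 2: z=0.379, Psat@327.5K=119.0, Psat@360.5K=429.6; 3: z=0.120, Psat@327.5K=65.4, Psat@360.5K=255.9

Bubble-point temperature: ΣzᵢPᵢˢᵃᵗ(T) = P. Interpolate ln Pᵢˢᵃᵗ = aᵢ + bᵢ/T.
  T = 327.5 K: ΣzᵢPᵢˢᵃᵗ = 142.43 kPa
  T = 360.5 K: ΣzᵢPᵢˢᵃᵗ = 436.56 kPa
  T = 344.0 K: ΣzᵢPᵢˢᵃᵗ = 255.46 kPa
  T = 335.8 K: ΣzᵢPᵢˢᵃᵗ = 192.32 kPa
  T = 339.9 K: ΣzᵢPᵢˢᵃᵗ = 221.99 kPa
  T = 341.9 K: ΣzᵢPᵢˢᵃᵗ = 237.82 kPa
Interpolating between 341.9 K and 344.0 K gives T ≈ 343.1 K.

T = 343.1 K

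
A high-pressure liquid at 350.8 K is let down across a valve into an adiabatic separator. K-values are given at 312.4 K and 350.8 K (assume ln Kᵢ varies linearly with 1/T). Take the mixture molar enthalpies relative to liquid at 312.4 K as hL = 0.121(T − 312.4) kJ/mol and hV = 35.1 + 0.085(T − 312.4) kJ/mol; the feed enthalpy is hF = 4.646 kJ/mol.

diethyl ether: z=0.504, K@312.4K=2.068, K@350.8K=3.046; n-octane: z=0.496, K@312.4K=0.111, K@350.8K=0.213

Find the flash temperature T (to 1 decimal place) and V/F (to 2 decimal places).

T = 314.5 K, V/F = 0.13

Adiabatic flash: solve Rachford–Rice at each trial T, then check hF = ψ·hV(T) + (1−ψ)·hL(T).
  T = 312.4 K: K = (2.068, 0.111), RR gives ψ = 0.103, H_out = 3.598 kJ/mol
  T = 350.8 K: K = (3.046, 0.213), RR gives ψ = 0.398, H_out = 18.065 kJ/mol
  T = 331.6 K: K = (2.538, 0.157), RR gives ψ = 0.275, H_out = 11.791 kJ/mol
  T = 322.0 K: K = (2.298, 0.133), RR gives ψ = 0.199, H_out = 8.074 kJ/mol
  T = 317.2 K: K = (2.182, 0.121), RR gives ψ = 0.154, H_out = 5.958 kJ/mol
  T = 314.8 K: K = (2.125, 0.116), RR gives ψ = 0.129, H_out = 4.813 kJ/mol
Linear interpolation between T = 312.4 (H_out = 3.598) and T = 314.8 (H_out = 4.813) on hF = 4.646 gives T ≈ 314.5 K, at which ψ = 0.13.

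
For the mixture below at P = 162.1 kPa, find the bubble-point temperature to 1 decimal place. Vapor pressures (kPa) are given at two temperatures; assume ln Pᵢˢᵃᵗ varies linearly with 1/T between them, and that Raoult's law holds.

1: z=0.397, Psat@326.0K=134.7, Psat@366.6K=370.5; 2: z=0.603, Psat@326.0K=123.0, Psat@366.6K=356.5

T = 334.5 K

Bubble-point temperature: ΣzᵢPᵢˢᵃᵗ(T) = P. Interpolate ln Pᵢˢᵃᵗ = aᵢ + bᵢ/T.
  T = 326.0 K: ΣzᵢPᵢˢᵃᵗ = 127.64 kPa
  T = 366.6 K: ΣzᵢPᵢˢᵃᵗ = 362.06 kPa
  T = 346.3 K: ΣzᵢPᵢˢᵃᵗ = 221.63 kPa
  T = 336.1 K: ΣzᵢPᵢˢᵃᵗ = 169.37 kPa
  T = 331.1 K: ΣzᵢPᵢˢᵃᵗ = 147.56 kPa
  T = 333.6 K: ΣzᵢPᵢˢᵃᵗ = 158.17 kPa
Interpolating between 333.6 K and 336.1 K gives T ≈ 334.5 K.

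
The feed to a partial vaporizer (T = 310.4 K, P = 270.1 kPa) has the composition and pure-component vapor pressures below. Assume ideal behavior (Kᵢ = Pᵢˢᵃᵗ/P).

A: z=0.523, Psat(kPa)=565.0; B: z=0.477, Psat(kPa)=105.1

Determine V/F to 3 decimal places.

V/F = 0.419

Raoult's law: Kᵢ = Pᵢˢᵃᵗ/P = Pᵢˢᵃᵗ/270.1.
  K_A = 565.0/270.1 = 2.09182, K_B = 105.1/270.1 = 0.38912
Binary case is linear: z₁(K₁−1)(1+V/F(K₂−1)) + z₂(K₂−1)(1+V/F(K₁−1)) = 0
⇒ V/F = [z₁(K₁−1)+z₂(K₂−1)] / [−(K₁−1)(K₂−1)] = 0.2796/0.6670 = 0.419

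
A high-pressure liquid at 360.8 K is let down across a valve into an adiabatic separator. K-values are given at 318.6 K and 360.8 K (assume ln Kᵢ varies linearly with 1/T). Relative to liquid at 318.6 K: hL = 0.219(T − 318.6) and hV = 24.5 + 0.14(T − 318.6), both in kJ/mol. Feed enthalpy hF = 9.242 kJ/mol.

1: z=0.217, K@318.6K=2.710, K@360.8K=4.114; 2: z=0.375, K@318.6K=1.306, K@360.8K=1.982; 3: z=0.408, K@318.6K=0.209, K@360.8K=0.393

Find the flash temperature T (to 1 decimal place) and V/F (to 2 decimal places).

Adiabatic flash: solve Rachford–Rice at each trial T, then check hF = ψ·hV(T) + (1−ψ)·hL(T).
  T = 318.6 K: K = (2.710, 1.306, 0.209), RR gives ψ = 0.202, H_out = 4.941 kJ/mol
  T = 360.8 K: K = (4.114, 1.982, 0.393), RR gives ψ = 0.700, H_out = 24.061 kJ/mol
  T = 339.7 K: K = (3.383, 1.630, 0.292), RR gives ψ = 0.462, H_out = 15.171 kJ/mol
  T = 329.1 K: K = (3.037, 1.463, 0.248), RR gives ψ = 0.339, H_out = 10.326 kJ/mol
  T = 323.9 K: K = (2.873, 1.384, 0.228), RR gives ψ = 0.274, H_out = 7.751 kJ/mol
  T = 326.5 K: K = (2.954, 1.424, 0.238), RR gives ψ = 0.307, H_out = 9.058 kJ/mol
  T = 327.8 K: K = (2.996, 1.443, 0.243), RR gives ψ = 0.323, H_out = 9.697 kJ/mol
Linear interpolation between T = 326.5 (H_out = 9.058) and T = 327.8 (H_out = 9.697) on hF = 9.242 gives T ≈ 326.9 K, at which ψ = 0.31.

T = 326.9 K, V/F = 0.31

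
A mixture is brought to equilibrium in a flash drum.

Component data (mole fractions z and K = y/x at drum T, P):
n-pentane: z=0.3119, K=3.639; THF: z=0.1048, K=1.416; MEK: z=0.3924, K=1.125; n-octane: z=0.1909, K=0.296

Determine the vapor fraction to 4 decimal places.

ψ = 0.8446

Rachford–Rice: g(ψ) = Σ zᵢ(Kᵢ−1)/(1+ψ(Kᵢ−1)) = 0.
g(0) = ΣzᵢKᵢ − 1 = 0.7814 and g(1) = 1 − Σzᵢ/Kᵢ = -0.1535, so a root lies in (0, 1).
Iterate (Newton) starting at ψ = 0.5:
  ψ = 0.5000: g = 0.22972, g' = -0.6469 → ψ = 0.8551
  ψ = 0.8551: g = -0.00844, g' = -0.8169 → ψ = 0.8448
  ψ = 0.8448: g = -0.00009, g' = -0.7992 → ψ = 0.8446
Converged at ψ = 0.8446.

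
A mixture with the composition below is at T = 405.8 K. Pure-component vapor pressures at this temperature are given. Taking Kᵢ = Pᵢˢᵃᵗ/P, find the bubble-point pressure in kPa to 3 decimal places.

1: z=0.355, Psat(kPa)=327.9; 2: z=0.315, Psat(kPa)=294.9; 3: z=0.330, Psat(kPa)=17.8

Pbub = 215.172 kPa

At the bubble point ψ → 0, so ΣzᵢKᵢ = 1 with Kᵢ = Pᵢˢᵃᵗ/P ⇒ P = ΣzᵢPᵢˢᵃᵗ.
P = 0.355·327.9 + 0.315·294.9 + 0.330·17.8 = 215.172 kPa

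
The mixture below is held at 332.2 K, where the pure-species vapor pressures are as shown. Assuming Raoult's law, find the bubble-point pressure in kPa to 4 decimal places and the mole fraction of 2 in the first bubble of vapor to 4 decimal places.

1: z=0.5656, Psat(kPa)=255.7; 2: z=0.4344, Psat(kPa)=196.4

Pbub = 229.9401 kPa, y_2 = 0.3710

At the bubble point ψ → 0, so ΣzᵢKᵢ = 1 with Kᵢ = Pᵢˢᵃᵗ/P ⇒ P = ΣzᵢPᵢˢᵃᵗ.
P = 0.5656·255.7 + 0.4344·196.4 = 229.9401 kPa
yᵢ = zᵢPᵢˢᵃᵗ/P ⇒ y_2 = 0.4344·196.4/229.9401 = 0.3710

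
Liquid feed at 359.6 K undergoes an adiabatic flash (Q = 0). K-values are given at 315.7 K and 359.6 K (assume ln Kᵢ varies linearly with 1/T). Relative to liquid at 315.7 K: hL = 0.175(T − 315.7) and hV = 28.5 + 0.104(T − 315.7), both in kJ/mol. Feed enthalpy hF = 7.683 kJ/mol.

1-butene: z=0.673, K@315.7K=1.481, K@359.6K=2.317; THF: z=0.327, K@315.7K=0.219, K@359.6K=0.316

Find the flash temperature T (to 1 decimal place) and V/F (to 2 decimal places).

Adiabatic flash: solve Rachford–Rice at each trial T, then check hF = ψ·hV(T) + (1−ψ)·hL(T).
  T = 315.7 K: K = (1.481, 0.219), RR gives ψ = 0.182, H_out = 5.184 kJ/mol
  T = 359.6 K: K = (2.317, 0.316), RR gives ψ = 0.736, H_out = 26.355 kJ/mol
  T = 337.6 K: K = (1.879, 0.266), RR gives ψ = 0.545, H_out = 18.514 kJ/mol
  T = 326.6 K: K = (1.674, 0.242), RR gives ψ = 0.403, H_out = 13.071 kJ/mol
  T = 321.1 K: K = (1.575, 0.230), RR gives ψ = 0.306, H_out = 9.546 kJ/mol
  T = 318.4 K: K = (1.528, 0.225), RR gives ψ = 0.248, H_out = 7.504 kJ/mol
  T = 319.8 K: K = (1.552, 0.228), RR gives ψ = 0.279, H_out = 8.594 kJ/mol
Linear interpolation between T = 318.4 (H_out = 7.504) and T = 319.8 (H_out = 8.594) on hF = 7.683 gives T ≈ 318.6 K, at which ψ = 0.25.

T = 318.6 K, V/F = 0.25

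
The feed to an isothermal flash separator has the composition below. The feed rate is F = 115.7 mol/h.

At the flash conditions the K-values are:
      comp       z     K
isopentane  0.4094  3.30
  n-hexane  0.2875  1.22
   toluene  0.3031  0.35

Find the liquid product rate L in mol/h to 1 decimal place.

L = 26.7 mol/h

Material balance + equilibrium reduce to Σ zᵢ(Kᵢ−1)/(1+ψ(Kᵢ−1)) = 0.
Check two-phase: ΣzᵢKᵢ = 1.8079 > 1 and Σzᵢ/Kᵢ = 1.2257 > 1, so g(0) = 0.8079 > 0 and g(1) = -0.2257 < 0.
Iterate (Newton) starting at ψ = 0.32:
  ψ = 0.3200: g = 0.35274, g' = -0.9349 → ψ = 0.6973
  ψ = 0.6973: g = 0.05614, g' = -0.7583 → ψ = 0.7713
  ψ = 0.7713: g = -0.00160, g' = -0.8066 → ψ = 0.7694
Converged at ψ = 0.7693.
Then V = ψ·F = 0.7693·115.7 = 89.0 mol/h and L = F − V = 26.7 mol/h.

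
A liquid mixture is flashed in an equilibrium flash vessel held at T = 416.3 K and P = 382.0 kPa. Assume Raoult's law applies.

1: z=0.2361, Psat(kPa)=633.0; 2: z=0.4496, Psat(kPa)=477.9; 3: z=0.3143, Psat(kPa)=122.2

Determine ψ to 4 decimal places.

Raoult's law: Kᵢ = Pᵢˢᵃᵗ/P = Pᵢˢᵃᵗ/382.0.
  K_1 = 633.0/382.0 = 1.657068, K_2 = 477.9/382.0 = 1.251047, K_3 = 122.2/382.0 = 0.319895
Material balance + equilibrium reduce to Σ zᵢ(Kᵢ−1)/(1+ψ(Kᵢ−1)) = 0.
g(0) = ΣzᵢKᵢ − 1 = 0.0542 and g(1) = 1 − Σzᵢ/Kᵢ = -0.4844, so a root lies in (0, 1).
Newton iteration, ψ⁰ = 0.64:
  ψ = 0.6400: g = -0.17205, g' = -0.5274 → ψ = 0.3138
  ψ = 0.3138: g = -0.03850, g' = -0.3294 → ψ = 0.1969
  ψ = 0.1969: g = -0.00188, g' = -0.2995 → ψ = 0.1906
Converged at ψ = 0.1906.

ψ = 0.1906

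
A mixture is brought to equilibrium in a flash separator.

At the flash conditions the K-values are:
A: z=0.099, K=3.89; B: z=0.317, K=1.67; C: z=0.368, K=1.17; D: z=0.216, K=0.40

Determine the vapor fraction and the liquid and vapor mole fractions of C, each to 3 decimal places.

Rachford–Rice: g(ψ) = Σ zᵢ(Kᵢ−1)/(1+ψ(Kᵢ−1)) = 0.
g(0) = ΣzᵢKᵢ − 1 = 0.431 and g(1) = 1 − Σzᵢ/Kᵢ = -0.070, so a root lies in (0, 1).
Iterate (Newton) starting at ψ = 0.62:
  ψ = 0.620: g = 0.1028, g' = -0.383 → ψ = 0.888
  ψ = 0.888: g = -0.0098, g' = -0.485 → ψ = 0.868
Converged at ψ = 0.868.
Compositions from xᵢ = zᵢ/(1+ψ(Kᵢ−1)), yᵢ = Kᵢxᵢ:
  A: x = 0.028, y = 0.110
  B: x = 0.200, y = 0.335
  C: x = 0.321, y = 0.375
  D: x = 0.451, y = 0.180

ψ = 0.868, x_C = 0.321, y_C = 0.375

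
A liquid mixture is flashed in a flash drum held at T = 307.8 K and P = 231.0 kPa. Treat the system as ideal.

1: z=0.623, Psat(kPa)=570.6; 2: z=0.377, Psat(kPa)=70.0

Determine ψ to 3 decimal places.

Raoult's law: Kᵢ = Pᵢˢᵃᵗ/P = Pᵢˢᵃᵗ/231.0.
  K_1 = 570.6/231.0 = 2.47013, K_2 = 70.0/231.0 = 0.30303
Let ψ = V/F and solve Σ zᵢ(Kᵢ−1)/(1+ψ(Kᵢ−1)) = 0.
Feasibility: ΣzᵢKᵢ = 1.653, Σzᵢ/Kᵢ = 1.496 — both > 1, two phases present.
Binary case is linear: z₁(K₁−1)(1+ψ(K₂−1)) + z₂(K₂−1)(1+ψ(K₁−1)) = 0
⇒ ψ = [z₁(K₁−1)+z₂(K₂−1)] / [−(K₁−1)(K₂−1)] = 0.6531/1.0246 = 0.637

ψ = 0.637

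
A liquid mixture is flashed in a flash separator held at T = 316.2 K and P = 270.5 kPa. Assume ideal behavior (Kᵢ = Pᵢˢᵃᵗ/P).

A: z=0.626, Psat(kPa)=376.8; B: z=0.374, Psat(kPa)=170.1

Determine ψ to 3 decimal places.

ψ = 0.735

Raoult's law: Kᵢ = Pᵢˢᵃᵗ/P = Pᵢˢᵃᵗ/270.5.
  K_A = 376.8/270.5 = 1.39298, K_B = 170.1/270.5 = 0.62884
Iterate (Newton) starting at ψ = 0.5:
  ψ = 0.500: g = 0.0352, g' = -0.145 → ψ = 0.742
  ψ = 0.742: g = -0.0011, g' = -0.156 → ψ = 0.735
Converged at ψ = 0.735.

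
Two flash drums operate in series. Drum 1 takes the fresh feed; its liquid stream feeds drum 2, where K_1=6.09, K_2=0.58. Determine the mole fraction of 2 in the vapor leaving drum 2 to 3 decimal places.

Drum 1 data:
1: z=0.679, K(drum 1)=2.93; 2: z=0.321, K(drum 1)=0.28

y_2 (drum 2) = 0.536

Drum 1:
Newton iteration, ψ₁⁰ = 0.54:
  ψ₁ = 0.540: g = 0.2636, g' = -1.052 → ψ₁ = 0.791
  ψ₁ = 0.791: g = -0.0176, g' = -1.293 → ψ₁ = 0.777
Converged at ψ₁ = 0.777.
Drum-1 compositions:
  1: x = 0.272, y = 0.796
  2: x = 0.728, y = 0.204
Drum-2 feed = drum-1 liquid: z₂ = (0.2717, 0.7283).
Drum 2:
Material balance + equilibrium reduce to Σ zᵢ(Kᵢ−1)/(1+ψ₂(Kᵢ−1)) = 0.
g(0) = ΣzᵢKᵢ − 1 = 1.077 and g(1) = 1 − Σzᵢ/Kᵢ = -0.300, so a root lies in (0, 1).
Binary case is linear: z₁(K₁−1)(1+ψ₂(K₂−1)) + z₂(K₂−1)(1+ψ₂(K₁−1)) = 0
⇒ ψ₂ = [z₁(K₁−1)+z₂(K₂−1)] / [−(K₁−1)(K₂−1)] = 1.0771/2.1378 = 0.504
  1: x = 0.076, y = 0.464
  2: x = 0.924, y = 0.536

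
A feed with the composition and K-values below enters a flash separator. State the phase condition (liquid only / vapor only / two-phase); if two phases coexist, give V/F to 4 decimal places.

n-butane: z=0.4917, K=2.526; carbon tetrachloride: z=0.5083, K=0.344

two-phase, V/F = 0.4164

ΣzᵢKᵢ = 1.4169; Σzᵢ/Kᵢ = 1.6723.
Both exceed 1, so a two-phase solution exists.
Let ψ = V/F and solve Σ zᵢ(Kᵢ−1)/(1+ψ(Kᵢ−1)) = 0.
Binary case is linear: z₁(K₁−1)(1+ψ(K₂−1)) + z₂(K₂−1)(1+ψ(K₁−1)) = 0
⇒ ψ = [z₁(K₁−1)+z₂(K₂−1)] / [−(K₁−1)(K₂−1)] = 0.41689/1.00106 = 0.4164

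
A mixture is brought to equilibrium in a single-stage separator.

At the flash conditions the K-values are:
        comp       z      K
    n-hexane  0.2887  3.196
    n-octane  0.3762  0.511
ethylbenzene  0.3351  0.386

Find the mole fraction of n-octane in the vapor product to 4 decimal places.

y_n-octane = 0.2133

Newton–Raphson from β = 0.5:
  β = 0.5000: g = -0.23821, g' = -0.7370 → β = 0.1768
  β = 0.1768: g = 0.02453, g' = -0.9892 → β = 0.2016
  β = 0.2016: g = 0.00057, g' = -0.9442 → β = 0.2022
Converged at β = 0.2022.
Compositions from xᵢ = zᵢ/(1+β(Kᵢ−1)), yᵢ = Kᵢxᵢ:
  n-hexane: x = 0.1999, y = 0.6390
  n-octane: x = 0.4175, y = 0.2133
  ethylbenzene: x = 0.3826, y = 0.1477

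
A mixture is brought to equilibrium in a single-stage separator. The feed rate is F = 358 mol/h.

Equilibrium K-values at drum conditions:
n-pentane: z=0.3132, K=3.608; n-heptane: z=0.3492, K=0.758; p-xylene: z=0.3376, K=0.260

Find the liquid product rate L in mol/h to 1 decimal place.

Let β = V/F and solve Σ zᵢ(Kᵢ−1)/(1+β(Kᵢ−1)) = 0.
Check two-phase: ΣzᵢKᵢ = 1.4825 > 1 and Σzᵢ/Kᵢ = 1.8460 > 1, so g(0) = 0.4825 > 0 and g(1) = -0.8460 < 0.
Iterate (Newton) starting at β = 0.44:
  β = 0.4400: g = -0.08466, g' = -0.8940 → β = 0.3453
  β = 0.3453: g = 0.00200, g' = -0.9477 → β = 0.3474
Converged at β = 0.3474.
Then V = β·F = 0.3474·358 = 124.4 mol/h and L = F − V = 233.6 mol/h.

L = 233.6 mol/h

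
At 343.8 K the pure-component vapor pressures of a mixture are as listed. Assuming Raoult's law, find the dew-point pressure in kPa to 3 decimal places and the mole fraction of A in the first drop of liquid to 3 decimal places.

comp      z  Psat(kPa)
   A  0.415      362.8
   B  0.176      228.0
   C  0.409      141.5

Pdew = 208.062 kPa, x_A = 0.238

At the dew point ψ → 1, so Σzᵢ/Kᵢ = 1 with Kᵢ = Pᵢˢᵃᵗ/P ⇒ 1/P = Σzᵢ/Pᵢˢᵃᵗ.
1/P = 0.415/362.8 + 0.176/228.0 + 0.409/141.5 = 0.004806 ⇒ P = 208.062 kPa
xᵢ = zᵢP/Pᵢˢᵃᵗ ⇒ x_A = 0.415·208.062/362.8 = 0.238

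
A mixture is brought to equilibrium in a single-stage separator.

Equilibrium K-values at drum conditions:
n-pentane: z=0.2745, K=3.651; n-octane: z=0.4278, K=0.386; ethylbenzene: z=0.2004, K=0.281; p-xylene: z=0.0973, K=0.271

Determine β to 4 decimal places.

Rachford–Rice: g(β) = Σ zᵢ(Kᵢ−1)/(1+β(Kᵢ−1)) = 0.
g(0) = ΣzᵢKᵢ − 1 = 0.2500 and g(1) = 1 − Σzᵢ/Kᵢ = -1.2557, so a root lies in (0, 1).
Newton–Raphson from β = 0.5:
  β = 0.5000: g = -0.40269, g' = -1.0731 → β = 0.1247
  β = 0.1247: g = 0.02608, g' = -1.4662 → β = 0.1425
  β = 0.1425: g = 0.00058, g' = -1.4028 → β = 0.1429
Converged at β = 0.1429.

β = 0.1429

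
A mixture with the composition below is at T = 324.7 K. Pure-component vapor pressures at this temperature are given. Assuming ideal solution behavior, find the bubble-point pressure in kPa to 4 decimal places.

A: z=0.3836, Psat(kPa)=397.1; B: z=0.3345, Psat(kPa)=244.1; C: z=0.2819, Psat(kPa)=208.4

At the bubble point ψ → 0, so ΣzᵢKᵢ = 1 with Kᵢ = Pᵢˢᵃᵗ/P ⇒ P = ΣzᵢPᵢˢᵃᵗ.
P = 0.3836·397.1 + 0.3345·244.1 + 0.2819·208.4 = 292.7270 kPa

Pbub = 292.7270 kPa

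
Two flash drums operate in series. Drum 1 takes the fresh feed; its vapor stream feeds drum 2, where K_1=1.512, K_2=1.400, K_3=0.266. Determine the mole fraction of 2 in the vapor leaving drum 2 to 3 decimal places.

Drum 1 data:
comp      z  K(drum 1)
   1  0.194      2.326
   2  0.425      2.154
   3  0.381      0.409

y_2 (drum 2) = 0.608

Drum 1:
Let ψ₁ = V/F and solve Σ zᵢ(Kᵢ−1)/(1+ψ₁(Kᵢ−1)) = 0.
g(0) = ΣzᵢKᵢ − 1 = 0.523 and g(1) = 1 − Σzᵢ/Kᵢ = -0.212, so a root lies in (0, 1).
Newton iteration, ψ₁⁰ = 0.39:
  ψ₁ = 0.390: g = 0.2152, g' = -0.642 → ψ₁ = 0.725
  ψ₁ = 0.725: g = 0.0041, g' = -0.664 → ψ₁ = 0.731
Converged at ψ₁ = 0.731.
Drum-1 compositions:
  1: x = 0.098, y = 0.229
  2: x = 0.230, y = 0.496
  3: x = 0.671, y = 0.274
Drum-2 feed = drum-1 vapor: z₂ = (0.2291, 0.4965, 0.2744).
Drum 2:
Iterate (Newton) starting at ψ₂ = 0.51:
  ψ₂ = 0.510: g = -0.0640, g' = -0.470 → ψ₂ = 0.374
  ψ₂ = 0.374: g = -0.0064, g' = -0.383 → ψ₂ = 0.357
Converged at ψ₂ = 0.357.
  1: x = 0.194, y = 0.293
  2: x = 0.434, y = 0.608
  3: x = 0.372, y = 0.099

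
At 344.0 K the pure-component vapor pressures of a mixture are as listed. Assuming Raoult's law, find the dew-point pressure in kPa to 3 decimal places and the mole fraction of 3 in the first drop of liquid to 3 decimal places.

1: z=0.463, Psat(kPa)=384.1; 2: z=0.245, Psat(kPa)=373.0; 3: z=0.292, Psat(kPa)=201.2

At the dew point ψ → 1, so Σzᵢ/Kᵢ = 1 with Kᵢ = Pᵢˢᵃᵗ/P ⇒ 1/P = Σzᵢ/Pᵢˢᵃᵗ.
1/P = 0.463/384.1 + 0.245/373.0 + 0.292/201.2 = 0.003314 ⇒ P = 301.792 kPa
xᵢ = zᵢP/Pᵢˢᵃᵗ ⇒ x_3 = 0.292·301.792/201.2 = 0.438

Pdew = 301.792 kPa, x_3 = 0.438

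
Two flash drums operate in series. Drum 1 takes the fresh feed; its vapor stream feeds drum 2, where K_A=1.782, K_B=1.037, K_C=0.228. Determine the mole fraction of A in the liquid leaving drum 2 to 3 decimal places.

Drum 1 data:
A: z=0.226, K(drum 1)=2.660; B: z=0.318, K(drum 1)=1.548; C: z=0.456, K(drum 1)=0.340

x_A (drum 2) = 0.284

Drum 1:
Let ψ₁ = V/F and solve Σ zᵢ(Kᵢ−1)/(1+ψ₁(Kᵢ−1)) = 0.
g(0) = ΣzᵢKᵢ − 1 = 0.248 and g(1) = 1 − Σzᵢ/Kᵢ = -0.632, so a root lies in (0, 1).
Newton–Raphson from ψ₁ = 0.66:
  ψ₁ = 0.660: g = -0.2262, g' = -0.817 → ψ₁ = 0.383
  ψ₁ = 0.383: g = -0.0294, g' = -0.654 → ψ₁ = 0.338
Converged at ψ₁ = 0.338.
Drum-1 compositions:
  A: x = 0.145, y = 0.385
  B: x = 0.268, y = 0.415
  C: x = 0.587, y = 0.200
Drum-2 feed = drum-1 vapor: z₂ = (0.3851, 0.4153, 0.1996).
Drum 2:
Iterate (Newton) starting at ψ₂ = 0.5:
  ψ₂ = 0.500: g = -0.0193, g' = -0.438 → ψ₂ = 0.456
  ψ₂ = 0.456: g = -0.0006, g' = -0.412 → ψ₂ = 0.454
Converged at ψ₂ = 0.454.
  A: x = 0.284, y = 0.506
  B: x = 0.408, y = 0.424
  C: x = 0.307, y = 0.070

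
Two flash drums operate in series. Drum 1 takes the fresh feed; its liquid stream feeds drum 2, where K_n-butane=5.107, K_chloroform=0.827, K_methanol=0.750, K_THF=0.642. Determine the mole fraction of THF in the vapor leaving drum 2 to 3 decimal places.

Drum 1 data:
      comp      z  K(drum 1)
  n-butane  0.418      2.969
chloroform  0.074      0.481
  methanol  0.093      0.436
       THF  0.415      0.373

y_THF (drum 2) = 0.440

Drum 1:
Rachford–Rice: g(ψ₁) = Σ zᵢ(Kᵢ−1)/(1+ψ₁(Kᵢ−1)) = 0.
Feasibility: ΣzᵢKᵢ = 1.472, Σzᵢ/Kᵢ = 1.621 — both > 1, two phases present.
Newton iteration, ψ₁⁰ = 0.5:
  ψ₁ = 0.500: g = -0.0892, g' = -0.851 → ψ₁ = 0.395
  ψ₁ = 0.395: g = 0.0011, g' = -0.881 → ψ₁ = 0.396
Converged at ψ₁ = 0.396.
Drum-1 compositions:
  n-butane: x = 0.235, y = 0.697
  chloroform: x = 0.093, y = 0.045
  methanol: x = 0.120, y = 0.052
  THF: x = 0.552, y = 0.206
Drum-2 feed = drum-1 liquid: z₂ = (0.2347, 0.0932, 0.1198, 0.5523).
Drum 2:
Let ψ₂ = V/F and solve Σ zᵢ(Kᵢ−1)/(1+ψ₂(Kᵢ−1)) = 0.
g(0) = ΣzᵢKᵢ − 1 = 0.720 and g(1) = 1 − Σzᵢ/Kᵢ = -0.179, so a root lies in (0, 1).
Newton iteration, ψ₂⁰ = 0.39:
  ψ₂ = 0.390: g = 0.0903, g' = -0.693 → ψ₂ = 0.520
  ψ₂ = 0.520: g = 0.0122, g' = -0.523 → ψ₂ = 0.544
Converged at ψ₂ = 0.544.
  n-butane: x = 0.073, y = 0.371
  chloroform: x = 0.103, y = 0.085
  methanol: x = 0.139, y = 0.104
  THF: x = 0.686, y = 0.440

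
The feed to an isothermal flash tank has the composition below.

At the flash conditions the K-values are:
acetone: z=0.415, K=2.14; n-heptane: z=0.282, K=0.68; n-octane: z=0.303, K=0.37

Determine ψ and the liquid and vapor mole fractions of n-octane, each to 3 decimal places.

Material balance + equilibrium reduce to Σ zᵢ(Kᵢ−1)/(1+ψ(Kᵢ−1)) = 0.
Check two-phase: ΣzᵢKᵢ = 1.192 > 1 and Σzᵢ/Kᵢ = 1.428 > 1, so g(0) = 0.192 > 0 and g(1) = -0.428 < 0.
Newton iteration, ψ⁰ = 0.52:
  ψ = 0.520: g = -0.0951, g' = -0.520 → ψ = 0.337
  ψ = 0.337: g = -0.0018, g' = -0.512 → ψ = 0.334
Converged at ψ = 0.334.
Compositions from xᵢ = zᵢ/(1+ψ(Kᵢ−1)), yᵢ = Kᵢxᵢ:
  acetone: x = 0.301, y = 0.643
  n-heptane: x = 0.316, y = 0.215
  n-octane: x = 0.384, y = 0.142

ψ = 0.334, x_n-octane = 0.384, y_n-octane = 0.142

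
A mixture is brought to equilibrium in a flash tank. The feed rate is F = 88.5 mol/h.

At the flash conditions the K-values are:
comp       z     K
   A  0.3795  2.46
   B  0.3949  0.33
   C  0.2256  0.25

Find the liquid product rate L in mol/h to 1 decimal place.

L = 78.1 mol/h

Let β = V/F and solve Σ zᵢ(Kᵢ−1)/(1+β(Kᵢ−1)) = 0.
Feasibility: ΣzᵢKᵢ = 1.1203, Σzᵢ/Kᵢ = 2.2533 — both > 1, two phases present.
Newton iteration, β⁰ = 0.5:
  β = 0.5000: g = -0.34832, g' = -0.9960 → β = 0.1503
  β = 0.1503: g = -0.03053, g' = -0.9244 → β = 0.1173
  β = 0.1173: g = 0.00042, g' = -0.9511 → β = 0.1177
Converged at β = 0.1177.
Then V = β·F = 0.1177·88.5 = 10.4 mol/h and L = F − V = 78.1 mol/h.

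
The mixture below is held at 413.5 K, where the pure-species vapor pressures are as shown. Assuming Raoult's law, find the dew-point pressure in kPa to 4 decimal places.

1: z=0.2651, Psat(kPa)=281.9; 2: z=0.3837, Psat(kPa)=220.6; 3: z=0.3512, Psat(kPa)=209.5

Pdew = 229.5619 kPa

At the dew point ψ → 1, so Σzᵢ/Kᵢ = 1 with Kᵢ = Pᵢˢᵃᵗ/P ⇒ 1/P = Σzᵢ/Pᵢˢᵃᵗ.
1/P = 0.2651/281.9 + 0.3837/220.6 + 0.3512/209.5 = 0.0043561 ⇒ P = 229.5619 kPa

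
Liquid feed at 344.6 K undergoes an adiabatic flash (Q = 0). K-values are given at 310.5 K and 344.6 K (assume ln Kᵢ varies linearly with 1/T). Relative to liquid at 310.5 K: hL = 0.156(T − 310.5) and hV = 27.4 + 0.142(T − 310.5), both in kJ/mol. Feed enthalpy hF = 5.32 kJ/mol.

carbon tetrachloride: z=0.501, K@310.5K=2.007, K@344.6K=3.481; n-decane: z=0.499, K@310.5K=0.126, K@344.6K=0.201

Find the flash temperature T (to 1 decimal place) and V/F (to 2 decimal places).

Adiabatic flash: solve Rachford–Rice at each trial T, then check hF = ψ·hV(T) + (1−ψ)·hL(T).
  T = 310.5 K: K = (2.007, 0.126), RR gives ψ = 0.078, H_out = 2.129 kJ/mol
  T = 344.6 K: K = (3.481, 0.201), RR gives ψ = 0.426, H_out = 16.786 kJ/mol
  T = 327.6 K: K = (2.683, 0.161), RR gives ψ = 0.301, H_out = 10.839 kJ/mol
  T = 319.1 K: K = (2.332, 0.143), RR gives ψ = 0.210, H_out = 7.069 kJ/mol
  T = 314.8 K: K = (2.166, 0.134), RR gives ψ = 0.151, H_out = 4.789 kJ/mol
  T = 317.0 K: K = (2.250, 0.139), RR gives ψ = 0.182, H_out = 5.996 kJ/mol
  T = 315.9 K: K = (2.207, 0.137), RR gives ψ = 0.167, H_out = 5.404 kJ/mol
Linear interpolation between T = 314.8 (H_out = 4.789) and T = 315.9 (H_out = 5.404) on hF = 5.32 gives T ≈ 315.7 K, at which ψ = 0.16.

T = 315.7 K, V/F = 0.16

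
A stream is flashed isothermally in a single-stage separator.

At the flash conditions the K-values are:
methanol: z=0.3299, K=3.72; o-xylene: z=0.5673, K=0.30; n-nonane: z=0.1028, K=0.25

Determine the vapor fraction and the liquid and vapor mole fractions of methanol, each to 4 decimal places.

ψ = 0.2198, x_methanol = 0.2065, y_methanol = 0.7681

Rachford–Rice: g(ψ) = Σ zᵢ(Kᵢ−1)/(1+ψ(Kᵢ−1)) = 0.
Feasibility: ΣzᵢKᵢ = 1.4231, Σzᵢ/Kᵢ = 2.3909 — both > 1, two phases present.
Newton iteration, ψ⁰ = 0.5:
  ψ = 0.5000: g = -0.35407, g' = -1.2442 → ψ = 0.2154
  ψ = 0.2154: g = 0.00622, g' = -1.4381 → ψ = 0.2197
  ψ = 0.2197: g = 0.00002, g' = -1.4273 → ψ = 0.2198
Converged at ψ = 0.2198.
Compositions from xᵢ = zᵢ/(1+ψ(Kᵢ−1)), yᵢ = Kᵢxᵢ:
  methanol: x = 0.2065, y = 0.7681
  o-xylene: x = 0.6704, y = 0.2011
  n-nonane: x = 0.1231, y = 0.0308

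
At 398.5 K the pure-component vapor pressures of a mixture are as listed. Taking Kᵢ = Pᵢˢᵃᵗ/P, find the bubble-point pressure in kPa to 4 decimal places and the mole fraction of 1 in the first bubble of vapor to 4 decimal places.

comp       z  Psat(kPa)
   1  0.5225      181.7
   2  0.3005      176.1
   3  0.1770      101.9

At the bubble point ψ → 0, so ΣzᵢKᵢ = 1 with Kᵢ = Pᵢˢᵃᵗ/P ⇒ P = ΣzᵢPᵢˢᵃᵗ.
P = 0.5225·181.7 + 0.3005·176.1 + 0.1770·101.9 = 165.8926 kPa
yᵢ = zᵢPᵢˢᵃᵗ/P ⇒ y_1 = 0.5225·181.7/165.8926 = 0.5723

Pbub = 165.8926 kPa, y_1 = 0.5723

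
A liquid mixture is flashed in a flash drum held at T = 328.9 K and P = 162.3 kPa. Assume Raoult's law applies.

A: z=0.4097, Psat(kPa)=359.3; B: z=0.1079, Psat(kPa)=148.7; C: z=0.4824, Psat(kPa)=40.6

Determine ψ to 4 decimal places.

Raoult's law: Kᵢ = Pᵢˢᵃᵗ/P = Pᵢˢᵃᵗ/162.3.
  K_A = 359.3/162.3 = 2.213802, K_B = 148.7/162.3 = 0.916205, K_C = 40.6/162.3 = 0.250154
Rachford–Rice: g(ψ) = Σ zᵢ(Kᵢ−1)/(1+ψ(Kᵢ−1)) = 0.
Feasibility: ΣzᵢKᵢ = 1.1265, Σzᵢ/Kᵢ = 2.2312 — both > 1, two phases present.
Iterate (Newton) starting at ψ = 0.58:
  ψ = 0.5800: g = -0.35779, g' = -1.0581 → ψ = 0.2419
  ψ = 0.2419: g = -0.06666, g' = -0.7662 → ψ = 0.1549
  ψ = 0.1549: g = 0.00019, g' = -0.7757 → ψ = 0.1551
Converged at ψ = 0.1551.

ψ = 0.1551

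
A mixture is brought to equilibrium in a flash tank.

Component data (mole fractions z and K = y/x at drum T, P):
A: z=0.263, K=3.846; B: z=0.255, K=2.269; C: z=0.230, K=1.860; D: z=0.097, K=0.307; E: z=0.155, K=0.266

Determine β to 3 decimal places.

Let β = V/F and solve Σ zᵢ(Kᵢ−1)/(1+β(Kᵢ−1)) = 0.
g(0) = ΣzᵢKᵢ − 1 = 1.089 and g(1) = 1 − Σzᵢ/Kᵢ = -0.203, so a root lies in (0, 1).
Iterate (Newton) starting at β = 0.5:
  β = 0.500: g = 0.3626, g' = -0.917 → β = 0.895
  β = 0.895: g = -0.0348, g' = -1.347 → β = 0.870
  β = 0.870: g = -0.0012, g' = -1.258 → β = 0.869
Converged at β = 0.869.

β = 0.869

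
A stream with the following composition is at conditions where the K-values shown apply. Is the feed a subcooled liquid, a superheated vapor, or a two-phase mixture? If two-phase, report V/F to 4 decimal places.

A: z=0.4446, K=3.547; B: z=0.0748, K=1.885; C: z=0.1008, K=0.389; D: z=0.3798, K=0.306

two-phase, V/F = 0.5474

ΣzᵢKᵢ = 1.8734; Σzᵢ/Kᵢ = 1.6653.
Both exceed 1, so a two-phase solution exists.
Let ψ = V/F and solve Σ zᵢ(Kᵢ−1)/(1+ψ(Kᵢ−1)) = 0.
Newton–Raphson from ψ = 0.5:
  ψ = 0.5000: g = 0.05165, g' = -1.0932 → ψ = 0.5472
  ψ = 0.5472: g = 0.00013, g' = -1.0904 → ψ = 0.5474
Converged at ψ = 0.5474.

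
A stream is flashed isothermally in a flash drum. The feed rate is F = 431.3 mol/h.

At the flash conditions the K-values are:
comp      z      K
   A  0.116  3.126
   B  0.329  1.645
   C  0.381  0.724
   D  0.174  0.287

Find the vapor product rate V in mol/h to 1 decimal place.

V = 182.3 mol/h

Rachford–Rice: g(V/F) = Σ zᵢ(Kᵢ−1)/(1+V/F(Kᵢ−1)) = 0.
Feasibility: ΣzᵢKᵢ = 1.230, Σzᵢ/Kᵢ = 1.370 — both > 1, two phases present.
Newton–Raphson from V/F = 0.5:
  V/F = 0.500: g = -0.0348, g' = -0.454 → V/F = 0.423
Converged at V/F = 0.423.
Then V = V/F·F = 0.4227·431.3 = 182.3 mol/h and L = F − V = 249.0 mol/h.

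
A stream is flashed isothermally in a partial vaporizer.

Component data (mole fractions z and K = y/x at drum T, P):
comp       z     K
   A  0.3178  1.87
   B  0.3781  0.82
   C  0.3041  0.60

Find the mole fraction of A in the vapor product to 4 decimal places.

y_A = 0.4585

Material balance + equilibrium reduce to Σ zᵢ(Kᵢ−1)/(1+ψ(Kᵢ−1)) = 0.
Check two-phase: ΣzᵢKᵢ = 1.0868 > 1 and Σzᵢ/Kᵢ = 1.1379 > 1, so g(0) = 0.0868 > 0 and g(1) = -0.1379 < 0.
Newton–Raphson from ψ = 0.59:
  ψ = 0.5900: g = -0.05266, g' = -0.2037 → ψ = 0.3315
  ψ = 0.3315: g = 0.00197, g' = -0.2234 → ψ = 0.3404
Converged at ψ = 0.3404.
Compositions from xᵢ = zᵢ/(1+ψ(Kᵢ−1)), yᵢ = Kᵢxᵢ:
  A: x = 0.2452, y = 0.4585
  B: x = 0.4028, y = 0.3303
  C: x = 0.3520, y = 0.2112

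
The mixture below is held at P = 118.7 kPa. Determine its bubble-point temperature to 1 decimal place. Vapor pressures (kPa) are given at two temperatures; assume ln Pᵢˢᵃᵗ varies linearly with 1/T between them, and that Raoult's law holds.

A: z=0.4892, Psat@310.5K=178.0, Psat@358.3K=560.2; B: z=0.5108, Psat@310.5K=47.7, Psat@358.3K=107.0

T = 313.0 K

Bubble-point temperature: ΣzᵢPᵢˢᵃᵗ(T) = P. Interpolate ln Pᵢˢᵃᵗ = aᵢ + bᵢ/T.
  T = 310.5 K: ΣzᵢPᵢˢᵃᵗ = 111.44 kPa
  T = 358.3 K: ΣzᵢPᵢˢᵃᵗ = 328.71 kPa
  T = 334.4 K: ΣzᵢPᵢˢᵃᵗ = 198.50 kPa
  T = 322.4 K: ΣzᵢPᵢˢᵃᵗ = 150.05 kPa
  T = 316.4 K: ΣzᵢPᵢˢᵃᵗ = 129.49 kPa
  T = 313.4 K: ΣzᵢPᵢˢᵃᵗ = 120.05 kPa
  T = 311.9 K: ΣzᵢPᵢˢᵃᵗ = 115.54 kPa
Interpolating between 311.9 K and 313.4 K gives T ≈ 313.0 K.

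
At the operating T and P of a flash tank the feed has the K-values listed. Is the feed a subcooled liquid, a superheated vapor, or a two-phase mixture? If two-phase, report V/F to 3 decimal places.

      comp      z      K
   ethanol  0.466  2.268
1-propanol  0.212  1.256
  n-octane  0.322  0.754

superheated vapor

ΣzᵢKᵢ = 1.566; Σzᵢ/Kᵢ = 0.801.
Since Σzᵢ/Kᵢ < 1 the mixture is above its dew point — single vapor phase.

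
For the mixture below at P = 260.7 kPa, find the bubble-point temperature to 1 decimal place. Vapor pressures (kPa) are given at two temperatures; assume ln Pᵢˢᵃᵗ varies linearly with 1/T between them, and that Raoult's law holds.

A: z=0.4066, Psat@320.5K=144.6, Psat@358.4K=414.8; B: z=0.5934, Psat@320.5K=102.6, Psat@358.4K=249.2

Bubble-point temperature: ΣzᵢPᵢˢᵃᵗ(T) = P. Interpolate ln Pᵢˢᵃᵗ = aᵢ + bᵢ/T.
  T = 320.5 K: ΣzᵢPᵢˢᵃᵗ = 119.68 kPa
  T = 358.4 K: ΣzᵢPᵢˢᵃᵗ = 316.53 kPa
  T = 339.4 K: ΣzᵢPᵢˢᵃᵗ = 199.56 kPa
  T = 348.9 K: ΣzᵢPᵢˢᵃᵗ = 252.87 kPa
  T = 353.6 K: ΣzᵢPᵢˢᵃᵗ = 282.99 kPa
  T = 351.2 K: ΣzᵢPᵢˢᵃᵗ = 267.28 kPa
  T = 350.0 K: ΣzᵢPᵢˢᵃᵗ = 259.68 kPa
Interpolating between 350.0 K and 351.2 K gives T ≈ 350.2 K.

T = 350.2 K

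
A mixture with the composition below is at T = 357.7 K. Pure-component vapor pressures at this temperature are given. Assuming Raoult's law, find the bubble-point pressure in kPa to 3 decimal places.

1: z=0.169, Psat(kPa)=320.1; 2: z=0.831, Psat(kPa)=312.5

At the bubble point ψ → 0, so ΣzᵢKᵢ = 1 with Kᵢ = Pᵢˢᵃᵗ/P ⇒ P = ΣzᵢPᵢˢᵃᵗ.
P = 0.169·320.1 + 0.831·312.5 = 313.784 kPa

Pbub = 313.784 kPa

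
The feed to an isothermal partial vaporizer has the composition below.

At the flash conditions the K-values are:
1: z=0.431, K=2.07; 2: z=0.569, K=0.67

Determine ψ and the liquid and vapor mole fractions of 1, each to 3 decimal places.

Binary case is linear: z₁(K₁−1)(1+ψ(K₂−1)) + z₂(K₂−1)(1+ψ(K₁−1)) = 0
⇒ ψ = [z₁(K₁−1)+z₂(K₂−1)] / [−(K₁−1)(K₂−1)] = 0.2734/0.3531 = 0.774
Compositions from xᵢ = zᵢ/(1+ψ(Kᵢ−1)), yᵢ = Kᵢxᵢ:
  1: x = 0.236, y = 0.488
  2: x = 0.764, y = 0.512

ψ = 0.774, x_1 = 0.236, y_1 = 0.488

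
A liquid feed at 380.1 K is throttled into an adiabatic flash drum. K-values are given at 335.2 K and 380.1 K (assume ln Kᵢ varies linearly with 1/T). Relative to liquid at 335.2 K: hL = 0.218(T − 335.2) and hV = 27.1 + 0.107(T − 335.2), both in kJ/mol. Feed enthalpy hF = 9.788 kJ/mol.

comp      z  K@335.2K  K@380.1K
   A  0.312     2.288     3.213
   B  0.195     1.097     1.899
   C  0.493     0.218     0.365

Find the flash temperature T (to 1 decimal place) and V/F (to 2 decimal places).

T = 352.6 K, V/F = 0.24

Adiabatic flash: solve Rachford–Rice at each trial T, then check hF = ψ·hV(T) + (1−ψ)·hL(T).
  T = 335.2 K: K = (2.288, 1.097, 0.218), RR gives ψ = 0.044, H_out = 1.188 kJ/mol
  T = 380.1 K: K = (3.213, 1.899, 0.365), RR gives ψ = 0.488, H_out = 20.586 kJ/mol
  T = 357.6 K: K = (2.739, 1.468, 0.287), RR gives ψ = 0.287, H_out = 11.948 kJ/mol
  T = 346.4 K: K = (2.511, 1.275, 0.251), RR gives ψ = 0.174, H_out = 6.935 kJ/mol
  T = 352.0 K: K = (2.624, 1.369, 0.268), RR gives ψ = 0.232, H_out = 9.519 kJ/mol
  T = 354.8 K: K = (2.682, 1.418, 0.277), RR gives ψ = 0.260, H_out = 10.751 kJ/mol
  T = 353.4 K: K = (2.653, 1.393, 0.273), RR gives ψ = 0.246, H_out = 10.140 kJ/mol
Linear interpolation between T = 352.0 (H_out = 9.519) and T = 353.4 (H_out = 10.140) on hF = 9.788 gives T ≈ 352.6 K, at which ψ = 0.24.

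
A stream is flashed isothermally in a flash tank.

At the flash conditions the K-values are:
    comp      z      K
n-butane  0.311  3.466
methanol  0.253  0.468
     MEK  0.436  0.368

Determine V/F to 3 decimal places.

Material balance + equilibrium reduce to Σ zᵢ(Kᵢ−1)/(1+V/F(Kᵢ−1)) = 0.
Check two-phase: ΣzᵢKᵢ = 1.357 > 1 and Σzᵢ/Kᵢ = 1.815 > 1, so g(0) = 0.357 > 0 and g(1) = -0.815 < 0.
Iterate (Newton) starting at V/F = 0.5:
  V/F = 0.500: g = -0.2428, g' = -0.884 → V/F = 0.225
  V/F = 0.225: g = 0.0186, g' = -1.110 → V/F = 0.242
Converged at V/F = 0.242.

V/F = 0.242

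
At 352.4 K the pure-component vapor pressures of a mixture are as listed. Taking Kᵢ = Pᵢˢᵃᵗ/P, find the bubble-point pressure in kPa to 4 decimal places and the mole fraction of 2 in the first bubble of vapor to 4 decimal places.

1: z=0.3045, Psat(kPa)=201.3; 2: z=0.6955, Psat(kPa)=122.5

Pbub = 146.4946 kPa, y_2 = 0.5816

At the bubble point ψ → 0, so ΣzᵢKᵢ = 1 with Kᵢ = Pᵢˢᵃᵗ/P ⇒ P = ΣzᵢPᵢˢᵃᵗ.
P = 0.3045·201.3 + 0.6955·122.5 = 146.4946 kPa
yᵢ = zᵢPᵢˢᵃᵗ/P ⇒ y_2 = 0.6955·122.5/146.4946 = 0.5816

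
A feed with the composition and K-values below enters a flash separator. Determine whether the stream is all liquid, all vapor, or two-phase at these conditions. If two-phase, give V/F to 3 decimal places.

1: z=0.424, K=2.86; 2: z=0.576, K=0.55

ΣzᵢKᵢ = 1.529; Σzᵢ/Kᵢ = 1.196.
Both exceed 1, so a two-phase solution exists.
Iterate (Newton) starting at ψ = 0.5:
  ψ = 0.500: g = 0.0742, g' = -0.588 → ψ = 0.626
  ψ = 0.626: g = 0.0034, g' = -0.539 → ψ = 0.633
Converged at ψ = 0.633.

two-phase, V/F = 0.633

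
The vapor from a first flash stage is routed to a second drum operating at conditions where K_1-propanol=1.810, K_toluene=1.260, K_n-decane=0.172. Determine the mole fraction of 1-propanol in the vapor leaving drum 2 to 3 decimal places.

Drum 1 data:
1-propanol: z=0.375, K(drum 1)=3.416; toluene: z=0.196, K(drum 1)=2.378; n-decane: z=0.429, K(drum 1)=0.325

y_1-propanol (drum 2) = 0.650

Drum 1:
Let ψ₁ = V/F and solve Σ zᵢ(Kᵢ−1)/(1+ψ₁(Kᵢ−1)) = 0.
Feasibility: ΣzᵢKᵢ = 1.887, Σzᵢ/Kᵢ = 1.512 — both > 1, two phases present.
Newton–Raphson from ψ₁ = 0.6:
  ψ₁ = 0.600: g = 0.0310, g' = -1.028 → ψ₁ = 0.630
Converged at ψ₁ = 0.630.
Drum-1 compositions:
  1-propanol: x = 0.149, y = 0.508
  toluene: x = 0.105, y = 0.249
  n-decane: x = 0.746, y = 0.243
Drum-2 feed = drum-1 vapor: z₂ = (0.5079, 0.2495, 0.2426).
Drum 2:
Rachford–Rice: g(ψ₂) = Σ zᵢ(Kᵢ−1)/(1+ψ₂(Kᵢ−1)) = 0.
Feasibility: ΣzᵢKᵢ = 1.275, Σzᵢ/Kᵢ = 1.889 — both > 1, two phases present.
Newton iteration, ψ₂⁰ = 0.5:
  ψ₂ = 0.500: g = 0.0075, g' = -0.666 → ψ₂ = 0.511
Converged at ψ₂ = 0.511.
  1-propanol: x = 0.359, y = 0.650
  toluene: x = 0.220, y = 0.277
  n-decane: x = 0.421, y = 0.072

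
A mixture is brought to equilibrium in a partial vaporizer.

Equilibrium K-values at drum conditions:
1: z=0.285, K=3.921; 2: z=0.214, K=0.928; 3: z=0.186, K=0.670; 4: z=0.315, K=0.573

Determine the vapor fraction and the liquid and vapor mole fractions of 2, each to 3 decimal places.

Material balance + equilibrium reduce to Σ zᵢ(Kᵢ−1)/(1+ψ(Kᵢ−1)) = 0.
Feasibility: ΣzᵢKᵢ = 1.621, Σzᵢ/Kᵢ = 1.131 — both > 1, two phases present.
Iterate (Newton) starting at ψ = 0.39:
  ψ = 0.390: g = 0.1415, g' = -0.642 → ψ = 0.610
  ψ = 0.610: g = 0.0242, g' = -0.452 → ψ = 0.664
  ψ = 0.664: g = 0.0007, g' = -0.428 → ψ = 0.666
Converged at ψ = 0.666.
Compositions from xᵢ = zᵢ/(1+ψ(Kᵢ−1)), yᵢ = Kᵢxᵢ:
  1: x = 0.097, y = 0.380
  2: x = 0.225, y = 0.209
  3: x = 0.238, y = 0.160
  4: x = 0.440, y = 0.252

ψ = 0.666, x_2 = 0.225, y_2 = 0.209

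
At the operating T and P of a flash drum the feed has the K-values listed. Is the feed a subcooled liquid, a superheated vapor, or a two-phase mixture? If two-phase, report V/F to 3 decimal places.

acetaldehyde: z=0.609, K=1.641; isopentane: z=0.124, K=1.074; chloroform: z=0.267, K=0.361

two-phase, V/F = 0.633

ΣzᵢKᵢ = 1.229; Σzᵢ/Kᵢ = 1.226.
Both exceed 1, so a two-phase solution exists.
Material balance + equilibrium reduce to Σ zᵢ(Kᵢ−1)/(1+ψ(Kᵢ−1)) = 0.
Newton–Raphson from ψ = 0.5:
  ψ = 0.500: g = 0.0538, g' = -0.380 → ψ = 0.642
  ψ = 0.642: g = -0.0038, g' = -0.439 → ψ = 0.633
Converged at ψ = 0.633.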